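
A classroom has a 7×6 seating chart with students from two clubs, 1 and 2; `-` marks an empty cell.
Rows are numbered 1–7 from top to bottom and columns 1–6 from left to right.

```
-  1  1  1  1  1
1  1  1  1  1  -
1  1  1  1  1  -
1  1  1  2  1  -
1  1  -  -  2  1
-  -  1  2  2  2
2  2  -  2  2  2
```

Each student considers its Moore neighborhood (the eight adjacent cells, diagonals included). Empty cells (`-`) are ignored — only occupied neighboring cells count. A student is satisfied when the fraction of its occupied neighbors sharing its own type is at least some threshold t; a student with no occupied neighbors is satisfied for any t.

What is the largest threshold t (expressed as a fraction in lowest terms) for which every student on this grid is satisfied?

(1,2)1 4/4
(1,3)1 5/5
(1,4)1 5/5
(1,5)1 4/4
(1,6)1 2/2
(2,1)1 4/4
(2,2)1 7/7
(2,3)1 8/8
(2,4)1 8/8
(2,5)1 6/6
(3,1)1 5/5
(3,2)1 8/8
(3,3)1 7/8
(3,4)1 7/8
(3,5)1 4/5
(4,1)1 5/5
(4,2)1 7/7
(4,3)1 5/6
(4,4)2 1/6
(4,5)1 3/5
(5,1)1 3/3
(5,2)1 5/5
(5,5)2 4/6
(5,6)1 1/4
(6,3)1 1/4
(6,4)2 4/5
(6,5)2 6/7
(6,6)2 4/5
(7,1)2 1/1
(7,2)2 1/2
(7,4)2 3/4
(7,5)2 5/5
(7,6)2 3/3
The smallest same-type fraction is 1/6 at (4,4), which reduces to 1/6. Any threshold above that leaves this student unsatisfied.

1/6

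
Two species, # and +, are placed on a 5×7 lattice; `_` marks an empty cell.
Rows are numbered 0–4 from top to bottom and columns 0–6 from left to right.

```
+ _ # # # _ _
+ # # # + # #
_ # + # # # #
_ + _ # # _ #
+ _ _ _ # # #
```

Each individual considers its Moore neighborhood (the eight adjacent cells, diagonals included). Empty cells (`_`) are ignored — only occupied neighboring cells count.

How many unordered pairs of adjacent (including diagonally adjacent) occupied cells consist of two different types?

17

Scan each occupied cell's neighbors to the right and below (and the two forward diagonals) so each pair is counted once.
From row 0: 3 unlike of 13 pairs (running 3/13).
From row 1: 10 unlike of 23 pairs (running 13/36).
From row 2: 4 unlike of 15 pairs (running 17/51).
From row 3: 0 unlike of 7 pairs (running 17/58).
From row 4: 0 unlike of 2 pairs (running 17/60).
Total adjacent occupied pairs: 60; unlike-type pairs: 17.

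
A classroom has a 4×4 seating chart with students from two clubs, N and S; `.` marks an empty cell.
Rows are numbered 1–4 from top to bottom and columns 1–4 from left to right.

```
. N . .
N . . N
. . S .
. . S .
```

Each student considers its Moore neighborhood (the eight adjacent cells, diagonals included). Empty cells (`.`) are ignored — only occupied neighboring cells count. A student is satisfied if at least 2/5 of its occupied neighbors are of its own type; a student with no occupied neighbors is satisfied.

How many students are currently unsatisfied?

(1,2)N 1/1 satisfied
(2,1)N 1/1 satisfied
(2,4)N 0/1 not
(3,3)S 1/2 satisfied
(4,3)S 1/1 satisfied
Unsatisfied: (2,4) — 1 in total.

1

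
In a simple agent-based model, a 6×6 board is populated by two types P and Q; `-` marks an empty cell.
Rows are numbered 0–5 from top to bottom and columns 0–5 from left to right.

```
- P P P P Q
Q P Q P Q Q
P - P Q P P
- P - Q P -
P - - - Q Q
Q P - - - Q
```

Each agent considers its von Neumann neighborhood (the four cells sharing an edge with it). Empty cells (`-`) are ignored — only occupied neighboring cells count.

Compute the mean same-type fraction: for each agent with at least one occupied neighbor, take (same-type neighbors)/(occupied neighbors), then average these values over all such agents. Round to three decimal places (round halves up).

0.399

(0,1)P 2/2
(0,2)P 2/3
(0,3)P 3/3
(0,4)P 1/3
(0,5)Q 1/2
(1,0)Q 0/2
(1,1)P 1/3
(1,2)Q 0/4
(1,3)P 1/4
(1,4)Q 1/4
(1,5)Q 2/3
(2,0)P 0/1
(2,2)P 0/2
(2,3)Q 1/4
(2,4)P 2/4
(2,5)P 1/2
(3,1)P — no occupied neighbors
(3,3)Q 1/2
(3,4)P 1/3
(4,0)P 0/1
(4,4)Q 1/2
(4,5)Q 2/2
(5,0)Q 0/2
(5,1)P 0/1
(5,5)Q 1/1
Sum over 24 agents: 2/2 + 2/3 + 3/3 + 1/3 + 1/2 + 0/2 + 1/3 + 0/4 + 1/4 + 1/4 + 2/3 + 0/1 + 0/2 + 1/4 + 2/4 + 1/2 + 1/2 + 1/3 + 0/1 + 1/2 + 2/2 + 0/2 + 0/1 + 1/1 = 115/12; mean = 115/12 ÷ 24 = 115/288 = 0.399305… → 0.399.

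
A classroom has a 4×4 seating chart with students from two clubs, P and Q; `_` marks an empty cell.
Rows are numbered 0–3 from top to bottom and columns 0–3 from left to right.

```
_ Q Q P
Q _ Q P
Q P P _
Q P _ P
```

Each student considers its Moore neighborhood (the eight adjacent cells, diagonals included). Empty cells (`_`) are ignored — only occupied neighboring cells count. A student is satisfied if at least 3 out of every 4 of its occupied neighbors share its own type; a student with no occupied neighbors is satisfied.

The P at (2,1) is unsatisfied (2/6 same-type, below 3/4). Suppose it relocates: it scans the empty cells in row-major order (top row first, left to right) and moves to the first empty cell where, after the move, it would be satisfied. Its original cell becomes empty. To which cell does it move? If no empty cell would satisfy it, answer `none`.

Vacating (2,1). Empty cells in order:
  (0,0): 0/2 same-type → still unsatisfied.
  (1,1): 1/6 same-type → still unsatisfied.
  (2,3): 3/4 same-type → satisfied — stop here.

(2,3)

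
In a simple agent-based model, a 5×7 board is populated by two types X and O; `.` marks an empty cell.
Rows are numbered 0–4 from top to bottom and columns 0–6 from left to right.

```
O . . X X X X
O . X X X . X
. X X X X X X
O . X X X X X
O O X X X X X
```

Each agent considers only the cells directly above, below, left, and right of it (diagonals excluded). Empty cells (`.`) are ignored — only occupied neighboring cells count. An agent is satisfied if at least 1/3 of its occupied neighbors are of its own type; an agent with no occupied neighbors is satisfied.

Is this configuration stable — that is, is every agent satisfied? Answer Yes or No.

Yes

Row 0: (0,0)O 1/1 ✓ · (0,3)X 2/2 ✓ · (0,4)X 3/3 ✓ · (0,5)X 2/2 ✓ · (0,6)X 2/2 ✓
Row 1: (1,0)O 1/1 ✓ · (1,2)X 2/2 ✓ · (1,3)X 4/4 ✓ · (1,4)X 3/3 ✓ · (1,6)X 2/2 ✓
Row 2: (2,1)X 1/1 ✓ · (2,2)X 4/4 ✓ · (2,3)X 4/4 ✓ · (2,4)X 4/4 ✓ · (2,5)X 3/3 ✓ · (2,6)X 3/3 ✓
Row 3: (3,0)O 1/1 ✓ · (3,2)X 3/3 ✓ · (3,3)X 4/4 ✓ · (3,4)X 4/4 ✓ · (3,5)X 4/4 ✓ · (3,6)X 3/3 ✓
Row 4: (4,0)O 2/2 ✓ · (4,1)O 1/2 ✓ · (4,2)X 2/3 ✓ · (4,3)X 3/3 ✓ · (4,4)X 3/3 ✓ · (4,5)X 3/3 ✓ · (4,6)X 2/2 ✓
All meet the threshold, so the configuration is stable.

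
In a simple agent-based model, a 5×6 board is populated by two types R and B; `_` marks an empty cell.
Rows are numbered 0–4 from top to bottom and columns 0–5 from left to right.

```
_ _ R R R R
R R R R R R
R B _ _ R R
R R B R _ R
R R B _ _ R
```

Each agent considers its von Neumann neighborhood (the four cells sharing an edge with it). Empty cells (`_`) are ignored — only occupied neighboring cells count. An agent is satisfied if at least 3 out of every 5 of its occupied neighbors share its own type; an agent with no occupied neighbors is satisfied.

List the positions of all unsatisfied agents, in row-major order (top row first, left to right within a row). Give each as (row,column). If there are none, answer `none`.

(2,1), (3,1), (3,2), (3,3), (4,2)

Row 0: (0,2)R 2/2 ok · (0,3)R 3/3 ok · (0,4)R 3/3 ok · (0,5)R 2/2 ok
Row 1: (1,0)R 2/2 ok · (1,1)R 2/3 ok · (1,2)R 3/3 ok · (1,3)R 3/3 ok · (1,4)R 4/4 ok · (1,5)R 3/3 ok
Row 2: (2,0)R 2/3 ok · (2,1)B 0/3 unhappy · (2,4)R 2/2 ok · (2,5)R 3/3 ok
Row 3: (3,0)R 3/3 ok · (3,1)R 2/4 unhappy · (3,2)B 1/3 unhappy · (3,3)R 0/1 unhappy · (3,5)R 2/2 ok
Row 4: (4,0)R 2/2 ok · (4,1)R 2/3 ok · (4,2)B 1/2 unhappy · (4,5)R 1/1 ok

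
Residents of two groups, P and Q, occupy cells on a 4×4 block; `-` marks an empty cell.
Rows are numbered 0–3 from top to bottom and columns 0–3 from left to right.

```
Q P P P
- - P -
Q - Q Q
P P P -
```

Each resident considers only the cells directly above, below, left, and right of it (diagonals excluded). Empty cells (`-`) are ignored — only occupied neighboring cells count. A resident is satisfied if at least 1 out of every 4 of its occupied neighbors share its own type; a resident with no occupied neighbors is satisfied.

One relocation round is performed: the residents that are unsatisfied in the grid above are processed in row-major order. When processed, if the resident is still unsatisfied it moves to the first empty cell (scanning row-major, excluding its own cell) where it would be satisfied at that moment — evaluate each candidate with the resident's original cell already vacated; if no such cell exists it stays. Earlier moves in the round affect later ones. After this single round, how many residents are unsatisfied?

0

Initially unsatisfied (in order): (0,0), (2,0).
  (0,0) → (1,0).
  (2,0): now satisfied by earlier moves; stays.
Resulting grid:
- P P P
Q - P -
Q - Q Q
P P P -
All satisfied now.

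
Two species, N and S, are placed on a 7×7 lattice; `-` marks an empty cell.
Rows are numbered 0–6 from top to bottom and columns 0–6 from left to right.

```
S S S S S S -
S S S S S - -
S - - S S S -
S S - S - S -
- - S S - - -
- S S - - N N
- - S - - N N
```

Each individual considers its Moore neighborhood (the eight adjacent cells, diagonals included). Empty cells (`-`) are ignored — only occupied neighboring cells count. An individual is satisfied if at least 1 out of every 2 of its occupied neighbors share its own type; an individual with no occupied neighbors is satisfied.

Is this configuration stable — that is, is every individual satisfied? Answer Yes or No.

Row 0: (0,0)S 3/3 satisfied · (0,1)S 5/5 satisfied · (0,2)S 5/5 satisfied · (0,3)S 5/5 satisfied · (0,4)S 4/4 satisfied · (0,5)S 2/2 satisfied
Row 1: (1,0)S 4/4 satisfied · (1,1)S 6/6 satisfied · (1,2)S 6/6 satisfied · (1,3)S 7/7 satisfied · (1,4)S 7/7 satisfied
Row 2: (2,0)S 4/4 satisfied · (2,3)S 5/5 satisfied · (2,4)S 6/6 satisfied · (2,5)S 3/3 satisfied
Row 3: (3,0)S 2/2 satisfied · (3,1)S 3/3 satisfied · (3,3)S 4/4 satisfied · (3,5)S 2/2 satisfied
Row 4: (4,2)S 5/5 satisfied · (4,3)S 3/3 satisfied
Row 5: (5,1)S 3/3 satisfied · (5,2)S 4/4 satisfied · (5,5)N 3/3 satisfied · (5,6)N 3/3 satisfied
Row 6: (6,2)S 2/2 satisfied · (6,5)N 3/3 satisfied · (6,6)N 3/3 satisfied
All meet the threshold, so the configuration is stable.

Yes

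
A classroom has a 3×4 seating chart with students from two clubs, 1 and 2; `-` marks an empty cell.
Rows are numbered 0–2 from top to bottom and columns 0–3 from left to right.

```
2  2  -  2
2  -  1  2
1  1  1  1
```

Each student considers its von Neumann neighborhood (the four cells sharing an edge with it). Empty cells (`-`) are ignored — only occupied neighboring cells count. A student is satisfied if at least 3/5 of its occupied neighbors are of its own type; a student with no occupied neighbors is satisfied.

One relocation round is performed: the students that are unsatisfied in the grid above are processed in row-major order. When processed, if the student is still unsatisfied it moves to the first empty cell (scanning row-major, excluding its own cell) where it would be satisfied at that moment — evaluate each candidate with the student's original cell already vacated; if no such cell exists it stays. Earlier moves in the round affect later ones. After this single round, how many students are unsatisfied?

2

Initially unsatisfied (in order): (1,0), (1,2), (1,3), (2,0), (2,3).
  (1,0) → (0,2).
  (1,2): no empty cell satisfies it; stays.
  (1,3): no empty cell satisfies it; stays.
  (2,0): now satisfied by earlier moves; stays.
  (2,3) → (1,1).
Resulting grid:
2 2 2 2
- 1 1 2
1 1 1 -
Unsatisfied now: (1,2), (1,3).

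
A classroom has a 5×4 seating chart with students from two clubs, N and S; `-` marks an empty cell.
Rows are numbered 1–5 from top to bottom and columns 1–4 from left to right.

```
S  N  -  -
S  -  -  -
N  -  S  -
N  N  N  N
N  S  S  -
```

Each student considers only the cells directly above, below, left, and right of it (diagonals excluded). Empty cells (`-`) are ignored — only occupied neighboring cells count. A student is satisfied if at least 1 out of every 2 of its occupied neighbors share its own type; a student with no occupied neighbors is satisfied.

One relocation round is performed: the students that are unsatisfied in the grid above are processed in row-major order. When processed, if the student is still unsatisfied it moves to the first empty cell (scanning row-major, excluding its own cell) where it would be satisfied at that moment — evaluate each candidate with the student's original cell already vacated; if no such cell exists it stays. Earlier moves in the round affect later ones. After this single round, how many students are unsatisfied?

2

Initially unsatisfied (in order): (1,2), (3,3), (5,2).
  (1,2) → (1,3).
  (3,3) → (1,2).
  (5,2) → (2,2).
Resulting grid:
S S N -
S S - -
N - - -
N N N N
N - S -
Unsatisfied now: (1,3), (5,3).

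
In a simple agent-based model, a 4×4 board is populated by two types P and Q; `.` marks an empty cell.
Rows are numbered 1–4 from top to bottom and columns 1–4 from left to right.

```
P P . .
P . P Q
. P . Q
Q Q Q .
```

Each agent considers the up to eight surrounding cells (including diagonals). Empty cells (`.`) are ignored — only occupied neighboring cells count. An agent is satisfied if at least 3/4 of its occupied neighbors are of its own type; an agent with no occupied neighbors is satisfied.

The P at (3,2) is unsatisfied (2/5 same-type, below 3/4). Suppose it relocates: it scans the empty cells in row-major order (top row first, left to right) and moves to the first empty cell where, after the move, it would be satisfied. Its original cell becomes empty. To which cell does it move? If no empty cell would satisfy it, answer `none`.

Vacating (3,2). Empty cells in order:
  (1,3): 2/3 same-type → still unsatisfied.
  (1,4): 1/2 same-type → still unsatisfied.
  (2,2): 4/4 same-type → satisfied — stop here.

(2,2)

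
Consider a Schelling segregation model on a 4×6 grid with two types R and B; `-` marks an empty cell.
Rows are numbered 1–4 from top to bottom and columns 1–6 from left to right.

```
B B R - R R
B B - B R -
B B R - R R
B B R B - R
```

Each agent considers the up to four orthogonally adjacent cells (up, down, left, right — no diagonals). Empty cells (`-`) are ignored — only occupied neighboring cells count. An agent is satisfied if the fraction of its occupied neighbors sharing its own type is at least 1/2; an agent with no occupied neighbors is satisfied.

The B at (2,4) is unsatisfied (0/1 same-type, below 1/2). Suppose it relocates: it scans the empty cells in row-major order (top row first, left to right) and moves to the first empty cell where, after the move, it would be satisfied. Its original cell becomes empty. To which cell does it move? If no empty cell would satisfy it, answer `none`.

none

Vacating (2,4). Empty cells in order:
  (1,4): 0/2 same-type → still unsatisfied.
  (2,3): 1/3 same-type → still unsatisfied.
  (2,6): 0/3 same-type → still unsatisfied.
  (3,4): 1/3 same-type → still unsatisfied.
  (4,5): 1/3 same-type → still unsatisfied.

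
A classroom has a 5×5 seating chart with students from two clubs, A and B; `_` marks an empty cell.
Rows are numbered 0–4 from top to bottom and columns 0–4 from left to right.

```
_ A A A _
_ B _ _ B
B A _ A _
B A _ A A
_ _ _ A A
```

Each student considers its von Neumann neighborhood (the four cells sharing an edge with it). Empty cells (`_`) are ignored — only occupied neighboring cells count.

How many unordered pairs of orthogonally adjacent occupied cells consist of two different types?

4

Scan each occupied cell's neighbors to the right and below so each pair is counted once.
From row 0: 1 unlike of 3 pairs (running 1/3).
From row 1: 1 unlike of 1 pairs (running 2/4).
From row 2: 1 unlike of 4 pairs (running 3/8).
From row 3: 1 unlike of 4 pairs (running 4/12).
From row 4: 0 unlike of 1 pairs (running 4/13).
Total adjacent occupied pairs: 13; unlike-type pairs: 4.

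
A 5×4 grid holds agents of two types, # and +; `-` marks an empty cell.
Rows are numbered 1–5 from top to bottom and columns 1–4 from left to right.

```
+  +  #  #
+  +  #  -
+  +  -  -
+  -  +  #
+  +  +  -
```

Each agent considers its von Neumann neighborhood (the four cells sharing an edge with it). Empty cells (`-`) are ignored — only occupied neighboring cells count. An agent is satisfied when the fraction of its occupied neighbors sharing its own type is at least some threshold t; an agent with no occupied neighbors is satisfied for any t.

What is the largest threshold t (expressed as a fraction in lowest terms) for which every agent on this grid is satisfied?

(1,1)+ 2/2
(1,2)+ 2/3
(1,3)# 2/3
(1,4)# 1/1
(2,1)+ 3/3
(2,2)+ 3/4
(2,3)# 1/2
(3,1)+ 3/3
(3,2)+ 2/2
(4,1)+ 2/2
(4,3)+ 1/2
(4,4)# 0/1
(5,1)+ 2/2
(5,2)+ 2/2
(5,3)+ 2/2
The smallest same-type fraction is 0/1 at (4,4), which reduces to 0/1. Any threshold above that leaves this agent unsatisfied.

0/1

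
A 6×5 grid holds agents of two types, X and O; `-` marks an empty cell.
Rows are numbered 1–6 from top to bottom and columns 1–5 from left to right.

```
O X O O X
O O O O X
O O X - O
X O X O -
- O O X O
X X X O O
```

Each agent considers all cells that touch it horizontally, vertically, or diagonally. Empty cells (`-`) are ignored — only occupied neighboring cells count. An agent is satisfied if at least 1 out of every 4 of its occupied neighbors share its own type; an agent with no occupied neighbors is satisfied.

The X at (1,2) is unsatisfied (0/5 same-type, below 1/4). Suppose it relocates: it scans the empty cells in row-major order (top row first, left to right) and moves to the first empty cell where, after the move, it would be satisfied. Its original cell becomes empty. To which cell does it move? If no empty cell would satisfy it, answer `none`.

Vacating (1,2). Empty cells in order:
  (3,4): 3/7 same-type → satisfied — stop here.

(3,4)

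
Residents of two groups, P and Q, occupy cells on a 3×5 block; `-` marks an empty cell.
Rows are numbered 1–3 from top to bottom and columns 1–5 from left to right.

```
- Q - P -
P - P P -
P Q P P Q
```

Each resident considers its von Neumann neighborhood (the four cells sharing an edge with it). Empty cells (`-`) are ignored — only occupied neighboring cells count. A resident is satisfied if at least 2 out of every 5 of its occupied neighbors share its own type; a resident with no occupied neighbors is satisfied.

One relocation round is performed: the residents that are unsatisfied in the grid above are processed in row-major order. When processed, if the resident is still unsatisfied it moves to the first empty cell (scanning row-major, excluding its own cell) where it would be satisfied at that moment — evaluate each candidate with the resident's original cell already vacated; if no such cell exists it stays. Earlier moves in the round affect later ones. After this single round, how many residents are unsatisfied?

1

Initially unsatisfied (in order): (3,2), (3,5).
  (3,2) → (1,1).
  (3,5): no empty cell satisfies it; stays.
Resulting grid:
Q Q - P -
P - P P -
P - P P Q
Unsatisfied now: (3,5).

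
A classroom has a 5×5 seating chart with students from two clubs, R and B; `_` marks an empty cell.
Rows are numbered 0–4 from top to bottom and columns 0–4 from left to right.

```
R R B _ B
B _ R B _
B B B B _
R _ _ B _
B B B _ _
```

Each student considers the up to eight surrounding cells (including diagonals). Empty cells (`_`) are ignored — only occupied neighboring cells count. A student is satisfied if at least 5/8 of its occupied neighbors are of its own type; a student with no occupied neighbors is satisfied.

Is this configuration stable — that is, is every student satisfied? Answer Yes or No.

No

(0,0)R 1/2 not
(0,1)R 2/4 not
(0,2)B 1/3 not
(0,4)B 1/1 satisfied
(1,0)B 2/4 not
(1,2)R 1/6 not
(1,3)B 4/5 satisfied
(2,0)B 2/3 satisfied
(2,1)B 3/5 not
(2,2)B 4/5 satisfied
(2,3)B 3/4 satisfied
(3,0)R 0/4 not
(3,3)B 3/3 satisfied
(4,0)B 1/2 not
(4,1)B 2/3 satisfied
(4,2)B 2/2 satisfied
For instance (0,0) has only 1/2 same-type neighbors, below 5/8.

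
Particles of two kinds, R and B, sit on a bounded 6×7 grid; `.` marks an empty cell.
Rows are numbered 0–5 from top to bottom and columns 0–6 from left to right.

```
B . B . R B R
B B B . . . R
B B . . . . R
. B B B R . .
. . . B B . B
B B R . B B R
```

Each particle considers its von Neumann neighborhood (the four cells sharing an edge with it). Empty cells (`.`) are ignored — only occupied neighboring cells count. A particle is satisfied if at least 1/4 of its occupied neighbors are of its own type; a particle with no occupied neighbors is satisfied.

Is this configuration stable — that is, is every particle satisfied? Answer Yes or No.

(0,0)B 1/1 satisfied
(0,2)B 1/1 satisfied
(0,4)R 0/1 not
(0,5)B 0/2 not
(0,6)R 1/2 satisfied
(1,0)B 3/3 satisfied
(1,1)B 3/3 satisfied
(1,2)B 2/2 satisfied
(1,6)R 2/2 satisfied
(2,0)B 2/2 satisfied
(2,1)B 3/3 satisfied
(2,6)R 1/1 satisfied
(3,1)B 2/2 satisfied
(3,2)B 2/2 satisfied
(3,3)B 2/3 satisfied
(3,4)R 0/2 not
(4,3)B 2/2 satisfied
(4,4)B 2/3 satisfied
(4,6)B 0/1 not
(5,0)B 1/1 satisfied
(5,1)B 1/2 satisfied
(5,2)R 0/1 not
(5,4)B 2/2 satisfied
(5,5)B 1/2 satisfied
(5,6)R 0/2 not
For instance (0,4) has only 0/1 same-type neighbors, below 1/4.

No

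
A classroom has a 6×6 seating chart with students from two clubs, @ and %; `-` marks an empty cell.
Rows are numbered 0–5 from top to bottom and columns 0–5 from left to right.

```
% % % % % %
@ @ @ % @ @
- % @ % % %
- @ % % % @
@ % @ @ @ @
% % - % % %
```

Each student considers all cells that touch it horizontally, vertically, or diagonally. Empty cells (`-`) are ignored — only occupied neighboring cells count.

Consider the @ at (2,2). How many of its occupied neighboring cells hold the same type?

3

Occupied neighbors of (2,2): (1,1)=@, (1,2)=@, (1,3)=%, (2,1)=%, (2,3)=%, (3,1)=@, (3,2)=%, (3,3)=%.
Same type (@): 3 of 8.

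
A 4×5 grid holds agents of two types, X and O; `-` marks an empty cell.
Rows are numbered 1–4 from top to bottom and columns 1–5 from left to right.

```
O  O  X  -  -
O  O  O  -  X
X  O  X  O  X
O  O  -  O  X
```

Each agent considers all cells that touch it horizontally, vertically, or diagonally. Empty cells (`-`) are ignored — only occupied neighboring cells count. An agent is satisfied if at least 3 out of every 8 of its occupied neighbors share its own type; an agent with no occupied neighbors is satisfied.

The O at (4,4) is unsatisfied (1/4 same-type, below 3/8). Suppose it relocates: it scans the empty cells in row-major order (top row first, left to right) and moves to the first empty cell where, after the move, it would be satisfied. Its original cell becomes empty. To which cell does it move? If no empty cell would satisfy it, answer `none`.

(4,3)

Vacating (4,4). Empty cells in order:
  (1,4): 1/3 same-type → still unsatisfied.
  (1,5): 0/1 same-type → still unsatisfied.
  (2,4): 2/6 same-type → still unsatisfied.
  (4,3): 3/4 same-type → satisfied — stop here.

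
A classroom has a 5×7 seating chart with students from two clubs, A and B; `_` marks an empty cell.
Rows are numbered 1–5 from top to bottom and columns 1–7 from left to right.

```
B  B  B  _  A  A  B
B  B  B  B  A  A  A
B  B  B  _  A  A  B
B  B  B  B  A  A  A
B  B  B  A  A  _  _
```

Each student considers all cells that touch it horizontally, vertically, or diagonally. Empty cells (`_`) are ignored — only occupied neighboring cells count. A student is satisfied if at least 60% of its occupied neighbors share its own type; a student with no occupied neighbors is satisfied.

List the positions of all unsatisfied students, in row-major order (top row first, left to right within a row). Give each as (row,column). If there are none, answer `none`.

(1,1)B 3/3 satisfied
(1,2)B 5/5 satisfied
(1,3)B 4/4 satisfied
(1,5)A 3/4 satisfied
(1,6)A 4/5 satisfied
(1,7)B 0/3 not
(2,1)B 5/5 satisfied
(2,2)B 8/8 satisfied
(2,3)B 6/6 satisfied
(2,4)B 3/6 not
(2,5)A 5/6 satisfied
(2,6)A 6/8 satisfied
(2,7)A 3/5 satisfied
(3,1)B 5/5 satisfied
(3,2)B 8/8 satisfied
(3,3)B 7/7 satisfied
(3,5)A 5/7 satisfied
(3,6)A 7/8 satisfied
(3,7)B 0/5 not
(4,1)B 5/5 satisfied
(4,2)B 8/8 satisfied
(4,3)B 6/7 satisfied
(4,4)B 3/7 not
(4,5)A 5/6 satisfied
(4,6)A 5/6 satisfied
(4,7)A 2/3 satisfied
(5,1)B 3/3 satisfied
(5,2)B 5/5 satisfied
(5,3)B 4/5 satisfied
(5,4)A 2/5 not
(5,5)A 3/4 satisfied

(1,7), (2,4), (3,7), (4,4), (5,4)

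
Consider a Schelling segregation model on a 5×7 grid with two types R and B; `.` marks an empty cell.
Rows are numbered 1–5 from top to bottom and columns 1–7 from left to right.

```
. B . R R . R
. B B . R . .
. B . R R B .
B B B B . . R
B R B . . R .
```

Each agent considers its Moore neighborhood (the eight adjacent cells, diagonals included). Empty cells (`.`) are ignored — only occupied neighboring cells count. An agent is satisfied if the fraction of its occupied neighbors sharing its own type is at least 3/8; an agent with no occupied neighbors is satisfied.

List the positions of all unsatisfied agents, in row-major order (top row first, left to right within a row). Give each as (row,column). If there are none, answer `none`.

(1,2)B 2/2 ✓
(1,4)R 2/3 ✓
(1,5)R 2/2 ✓
(1,7)R 0/0 ✓
(2,2)B 3/3 ✓
(2,3)B 3/5 ✓
(2,5)R 4/5 ✓
(3,2)B 5/5 ✓
(3,4)R 2/5 ✓
(3,5)R 2/4 ✓
(3,6)B 0/3 ✗
(4,1)B 3/4 ✓
(4,2)B 5/6 ✓
(4,3)B 4/6 ✓
(4,4)B 2/4 ✓
(4,7)R 1/2 ✓
(5,1)B 2/3 ✓
(5,2)R 0/5 ✗
(5,3)B 3/4 ✓
(5,6)R 1/1 ✓

(3,6), (5,2)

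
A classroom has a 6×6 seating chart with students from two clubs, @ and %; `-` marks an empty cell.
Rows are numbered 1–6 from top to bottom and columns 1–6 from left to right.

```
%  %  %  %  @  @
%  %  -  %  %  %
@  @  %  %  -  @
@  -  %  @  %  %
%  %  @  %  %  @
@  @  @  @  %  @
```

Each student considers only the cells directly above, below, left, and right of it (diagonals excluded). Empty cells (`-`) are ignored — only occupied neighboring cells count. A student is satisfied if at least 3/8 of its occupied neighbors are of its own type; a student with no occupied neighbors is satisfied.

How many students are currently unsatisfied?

(1,1)% 2/2 satisfied
(1,2)% 3/3 satisfied
(1,3)% 2/2 satisfied
(1,4)% 2/3 satisfied
(1,5)@ 1/3 not
(1,6)@ 1/2 satisfied
(2,1)% 2/3 satisfied
(2,2)% 2/3 satisfied
(2,4)% 3/3 satisfied
(2,5)% 2/3 satisfied
(2,6)% 1/3 not
(3,1)@ 2/3 satisfied
(3,2)@ 1/3 not
(3,3)% 2/3 satisfied
(3,4)% 2/3 satisfied
(3,6)@ 0/2 not
(4,1)@ 1/2 satisfied
(4,3)% 1/3 not
(4,4)@ 0/4 not
(4,5)% 2/3 satisfied
(4,6)% 1/3 not
(5,1)% 1/3 not
(5,2)% 1/3 not
(5,3)@ 1/4 not
(5,4)% 1/4 not
(5,5)% 3/4 satisfied
(5,6)@ 1/3 not
(6,1)@ 1/2 satisfied
(6,2)@ 2/3 satisfied
(6,3)@ 3/3 satisfied
(6,4)@ 1/3 not
(6,5)% 1/3 not
(6,6)@ 1/2 satisfied
Unsatisfied: (1,5), (2,6), (3,2), (3,6), (4,3), (4,4), (4,6), (5,1), (5,2), (5,3), (5,4), (5,6), (6,4), (6,5) — 14 in total.

14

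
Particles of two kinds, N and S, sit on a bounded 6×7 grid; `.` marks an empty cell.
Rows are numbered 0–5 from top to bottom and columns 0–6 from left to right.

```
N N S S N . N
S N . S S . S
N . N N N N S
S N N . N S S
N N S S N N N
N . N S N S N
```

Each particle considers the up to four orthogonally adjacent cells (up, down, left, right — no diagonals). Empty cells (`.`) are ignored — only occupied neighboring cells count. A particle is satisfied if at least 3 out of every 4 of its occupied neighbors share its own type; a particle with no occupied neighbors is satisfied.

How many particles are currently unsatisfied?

32

Row 0: (0,0)N 1/2 ✗ · (0,1)N 2/3 ✗ · (0,2)S 1/2 ✗ · (0,3)S 2/3 ✗ · (0,4)N 0/2 ✗ · (0,6)N 0/1 ✗
Row 1: (1,0)S 0/3 ✗ · (1,1)N 1/2 ✗ · (1,3)S 2/3 ✗ · (1,4)S 1/3 ✗ · (1,6)S 1/2 ✗
Row 2: (2,0)N 0/2 ✗ · (2,2)N 2/2 ✓ · (2,3)N 2/3 ✗ · (2,4)N 3/4 ✓ · (2,5)N 1/3 ✗ · (2,6)S 2/3 ✗
Row 3: (3,0)S 0/3 ✗ · (3,1)N 2/3 ✗ · (3,2)N 2/3 ✗ · (3,4)N 2/3 ✗ · (3,5)S 1/4 ✗ · (3,6)S 2/3 ✗
Row 4: (4,0)N 2/3 ✗ · (4,1)N 2/3 ✗ · (4,2)S 1/4 ✗ · (4,3)S 2/3 ✗ · (4,4)N 3/4 ✓ · (4,5)N 2/4 ✗ · (4,6)N 2/3 ✗
Row 5: (5,0)N 1/1 ✓ · (5,2)N 0/2 ✗ · (5,3)S 1/3 ✗ · (5,4)N 1/3 ✗ · (5,5)S 0/3 ✗ · (5,6)N 1/2 ✗
Unsatisfied: (0,0), (0,1), (0,2), (0,3), (0,4), (0,6), (1,0), (1,1), (1,3), (1,4), (1,6), (2,0), (2,3), (2,5), (2,6), (3,0), (3,1), (3,2), (3,4), (3,5), (3,6), (4,0), (4,1), (4,2), (4,3), (4,5), (4,6), (5,2), (5,3), (5,4), (5,5), (5,6) — 32 in total.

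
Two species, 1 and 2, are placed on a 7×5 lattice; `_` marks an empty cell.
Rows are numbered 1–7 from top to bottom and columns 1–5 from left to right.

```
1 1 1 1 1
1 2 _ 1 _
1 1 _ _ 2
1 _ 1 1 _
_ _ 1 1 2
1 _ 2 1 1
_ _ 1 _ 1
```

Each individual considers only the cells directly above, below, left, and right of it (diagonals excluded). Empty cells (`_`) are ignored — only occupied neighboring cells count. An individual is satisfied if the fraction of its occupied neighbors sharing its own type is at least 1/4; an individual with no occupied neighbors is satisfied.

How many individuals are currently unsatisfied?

(1,1)1 2/2 satisfied
(1,2)1 2/3 satisfied
(1,3)1 2/2 satisfied
(1,4)1 3/3 satisfied
(1,5)1 1/1 satisfied
(2,1)1 2/3 satisfied
(2,2)2 0/3 not
(2,4)1 1/1 satisfied
(3,1)1 3/3 satisfied
(3,2)1 1/2 satisfied
(3,5)2 0/0 satisfied
(4,1)1 1/1 satisfied
(4,3)1 2/2 satisfied
(4,4)1 2/2 satisfied
(5,3)1 2/3 satisfied
(5,4)1 3/4 satisfied
(5,5)2 0/2 not
(6,1)1 0/0 satisfied
(6,3)2 0/3 not
(6,4)1 2/3 satisfied
(6,5)1 2/3 satisfied
(7,3)1 0/1 not
(7,5)1 1/1 satisfied
Unsatisfied: (2,2), (5,5), (6,3), (7,3) — 4 in total.

4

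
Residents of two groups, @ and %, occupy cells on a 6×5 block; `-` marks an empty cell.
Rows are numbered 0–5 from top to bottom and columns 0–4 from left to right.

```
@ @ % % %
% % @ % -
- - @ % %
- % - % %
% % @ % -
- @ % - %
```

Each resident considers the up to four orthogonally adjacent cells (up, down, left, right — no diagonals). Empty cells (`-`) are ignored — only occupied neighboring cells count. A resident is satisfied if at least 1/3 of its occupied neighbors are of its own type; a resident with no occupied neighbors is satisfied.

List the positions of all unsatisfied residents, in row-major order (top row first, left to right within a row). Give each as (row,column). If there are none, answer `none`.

(1,2), (4,2), (5,1), (5,2)

(0,0)@ 1/2 ok
(0,1)@ 1/3 ok
(0,2)% 1/3 ok
(0,3)% 3/3 ok
(0,4)% 1/1 ok
(1,0)% 1/2 ok
(1,1)% 1/3 ok
(1,2)@ 1/4 unhappy
(1,3)% 2/3 ok
(2,2)@ 1/2 ok
(2,3)% 3/4 ok
(2,4)% 2/2 ok
(3,1)% 1/1 ok
(3,3)% 3/3 ok
(3,4)% 2/2 ok
(4,0)% 1/1 ok
(4,1)% 2/4 ok
(4,2)@ 0/3 unhappy
(4,3)% 1/2 ok
(5,1)@ 0/2 unhappy
(5,2)% 0/2 unhappy
(5,4)% 0/0 ok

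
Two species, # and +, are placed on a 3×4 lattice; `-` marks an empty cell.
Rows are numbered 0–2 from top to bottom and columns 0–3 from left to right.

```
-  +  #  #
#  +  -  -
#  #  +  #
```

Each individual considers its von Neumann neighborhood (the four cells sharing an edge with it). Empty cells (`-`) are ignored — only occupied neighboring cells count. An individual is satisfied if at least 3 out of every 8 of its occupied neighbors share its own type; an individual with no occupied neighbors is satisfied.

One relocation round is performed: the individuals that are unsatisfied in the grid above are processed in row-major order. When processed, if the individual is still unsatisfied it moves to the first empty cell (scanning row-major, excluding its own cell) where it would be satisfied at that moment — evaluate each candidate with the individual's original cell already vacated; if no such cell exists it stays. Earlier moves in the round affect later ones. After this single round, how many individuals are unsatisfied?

Initially unsatisfied (in order): (1,1), (2,1), (2,2), (2,3).
  (1,1) → (0,0).
  (2,1): now satisfied by earlier moves; stays.
  (2,2): no empty cell satisfies it; stays.
  (2,3) → (1,1).
Resulting grid:
+ + # #
# # - -
# # + -
Unsatisfied now: (0,1), (2,2).

2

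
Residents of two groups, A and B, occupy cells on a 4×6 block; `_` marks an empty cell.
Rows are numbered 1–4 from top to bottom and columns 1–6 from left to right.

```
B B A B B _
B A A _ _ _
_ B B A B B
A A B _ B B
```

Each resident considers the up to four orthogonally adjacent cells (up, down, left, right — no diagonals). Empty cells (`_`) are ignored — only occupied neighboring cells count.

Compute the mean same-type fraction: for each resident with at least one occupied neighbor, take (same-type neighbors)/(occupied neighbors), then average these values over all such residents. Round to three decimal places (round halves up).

Row 1: (1,1)B 2/2 · (1,2)B 1/3 · (1,3)A 1/3 · (1,4)B 1/2 · (1,5)B 1/1
Row 2: (2,1)B 1/2 · (2,2)A 1/4 · (2,3)A 2/3
Row 3: (3,2)B 1/3 · (3,3)B 2/4 · (3,4)A 0/2 · (3,5)B 2/3 · (3,6)B 2/2
Row 4: (4,1)A 1/1 · (4,2)A 1/3 · (4,3)B 1/2 · (4,5)B 2/2 · (4,6)B 2/2
Sum over 18 residents: 2/2 + 1/3 + 1/3 + 1/2 + 1/1 + 1/2 + 1/4 + 2/3 + 1/3 + 2/4 + 0/2 + 2/3 + 2/2 + 1/1 + 1/3 + 1/2 + 2/2 + 2/2 = 131/12; mean = 131/12 ÷ 18 = 131/216 = 0.606481… → 0.606.

0.606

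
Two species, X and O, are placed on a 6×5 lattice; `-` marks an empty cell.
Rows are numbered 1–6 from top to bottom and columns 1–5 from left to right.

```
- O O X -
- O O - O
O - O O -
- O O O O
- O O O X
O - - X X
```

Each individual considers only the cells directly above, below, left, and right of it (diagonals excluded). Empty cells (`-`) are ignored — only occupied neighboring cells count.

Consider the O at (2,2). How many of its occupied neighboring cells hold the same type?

Occupied neighbors of (2,2): (1,2)=O, (2,3)=O.
Same type (O): 2 of 2.

2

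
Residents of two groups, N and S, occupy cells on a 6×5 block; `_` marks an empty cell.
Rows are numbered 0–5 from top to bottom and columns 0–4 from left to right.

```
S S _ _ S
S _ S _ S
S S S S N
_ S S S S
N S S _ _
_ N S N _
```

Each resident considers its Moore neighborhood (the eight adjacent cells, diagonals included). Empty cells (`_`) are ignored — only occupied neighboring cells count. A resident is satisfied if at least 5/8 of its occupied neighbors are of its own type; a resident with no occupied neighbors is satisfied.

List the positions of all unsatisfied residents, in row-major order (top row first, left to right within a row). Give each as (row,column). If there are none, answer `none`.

(0,0)S 2/2 satisfied
(0,1)S 3/3 satisfied
(0,4)S 1/1 satisfied
(1,0)S 4/4 satisfied
(1,2)S 4/4 satisfied
(1,4)S 2/3 satisfied
(2,0)S 3/3 satisfied
(2,1)S 6/6 satisfied
(2,2)S 6/6 satisfied
(2,3)S 6/7 satisfied
(2,4)N 0/4 not
(3,1)S 6/7 satisfied
(3,2)S 7/7 satisfied
(3,3)S 5/6 satisfied
(3,4)S 2/3 satisfied
(4,0)N 1/3 not
(4,1)S 4/6 satisfied
(4,2)S 5/7 satisfied
(5,1)N 1/4 not
(5,2)S 2/4 not
(5,3)N 0/2 not

(2,4), (4,0), (5,1), (5,2), (5,3)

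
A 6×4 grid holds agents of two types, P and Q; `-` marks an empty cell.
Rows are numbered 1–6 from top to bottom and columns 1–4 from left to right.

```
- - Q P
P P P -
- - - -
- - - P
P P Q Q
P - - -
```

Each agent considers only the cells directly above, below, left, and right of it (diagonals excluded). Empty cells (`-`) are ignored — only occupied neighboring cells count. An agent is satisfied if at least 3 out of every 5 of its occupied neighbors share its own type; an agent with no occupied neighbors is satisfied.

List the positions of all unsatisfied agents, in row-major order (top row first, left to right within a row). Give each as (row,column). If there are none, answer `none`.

Row 1: (1,3)Q 0/2 not · (1,4)P 0/1 not
Row 2: (2,1)P 1/1 satisfied · (2,2)P 2/2 satisfied · (2,3)P 1/2 not
Row 4: (4,4)P 0/1 not
Row 5: (5,1)P 2/2 satisfied · (5,2)P 1/2 not · (5,3)Q 1/2 not · (5,4)Q 1/2 not
Row 6: (6,1)P 1/1 satisfied

(1,3), (1,4), (2,3), (4,4), (5,2), (5,3), (5,4)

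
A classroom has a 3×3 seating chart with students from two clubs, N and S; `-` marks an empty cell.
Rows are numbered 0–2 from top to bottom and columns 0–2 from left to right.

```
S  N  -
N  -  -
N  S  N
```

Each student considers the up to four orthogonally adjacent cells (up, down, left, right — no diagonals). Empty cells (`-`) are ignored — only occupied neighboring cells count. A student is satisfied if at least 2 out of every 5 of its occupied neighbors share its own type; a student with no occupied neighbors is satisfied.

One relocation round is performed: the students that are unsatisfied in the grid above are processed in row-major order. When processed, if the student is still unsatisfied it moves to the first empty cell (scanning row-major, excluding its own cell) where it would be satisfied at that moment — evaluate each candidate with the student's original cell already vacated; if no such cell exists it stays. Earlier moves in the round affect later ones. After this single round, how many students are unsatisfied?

Initially unsatisfied (in order): (0,0), (0,1), (2,1), (2,2).
  (0,0): no empty cell satisfies it; stays.
  (0,1) → (0,2).
  (2,1) → (0,1).
  (2,2): now satisfied by earlier moves; stays.
Resulting grid:
S S N
N - -
N - N
Unsatisfied now: (0,2).

1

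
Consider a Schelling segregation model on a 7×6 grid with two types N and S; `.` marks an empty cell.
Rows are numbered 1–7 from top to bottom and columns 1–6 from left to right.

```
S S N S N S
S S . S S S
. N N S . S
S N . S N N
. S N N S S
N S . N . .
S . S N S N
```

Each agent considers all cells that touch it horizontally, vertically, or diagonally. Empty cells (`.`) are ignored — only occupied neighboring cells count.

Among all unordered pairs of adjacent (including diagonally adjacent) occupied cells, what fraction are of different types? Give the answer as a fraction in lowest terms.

40/73

Scan each occupied cell's neighbors to the right and below (and the two forward diagonals) so each pair is counted once.
From row 1: 9 unlike of 18 pairs (running 9/18).
From row 2: 4 unlike of 11 pairs (running 13/29).
From row 3: 6 unlike of 10 pairs (running 19/39).
From row 4: 9 unlike of 14 pairs (running 28/53).
From row 5: 5 unlike of 10 pairs (running 33/63).
From row 6: 4 unlike of 7 pairs (running 37/70).
From row 7: 3 unlike of 3 pairs (running 40/73).
Total adjacent occupied pairs: 73; unlike-type pairs: 40.
40/73 is already in lowest terms.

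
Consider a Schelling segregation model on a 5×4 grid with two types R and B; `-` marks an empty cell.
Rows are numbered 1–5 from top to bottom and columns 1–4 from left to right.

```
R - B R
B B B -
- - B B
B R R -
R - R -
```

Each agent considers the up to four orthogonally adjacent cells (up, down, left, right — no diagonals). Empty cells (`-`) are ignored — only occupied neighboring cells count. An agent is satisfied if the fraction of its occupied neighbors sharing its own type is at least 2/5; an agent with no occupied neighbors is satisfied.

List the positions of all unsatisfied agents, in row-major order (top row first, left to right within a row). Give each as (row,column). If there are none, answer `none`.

(1,1), (1,4), (4,1), (5,1)

Row 1: (1,1)R 0/1 unhappy · (1,3)B 1/2 ok · (1,4)R 0/1 unhappy
Row 2: (2,1)B 1/2 ok · (2,2)B 2/2 ok · (2,3)B 3/3 ok
Row 3: (3,3)B 2/3 ok · (3,4)B 1/1 ok
Row 4: (4,1)B 0/2 unhappy · (4,2)R 1/2 ok · (4,3)R 2/3 ok
Row 5: (5,1)R 0/1 unhappy · (5,3)R 1/1 ok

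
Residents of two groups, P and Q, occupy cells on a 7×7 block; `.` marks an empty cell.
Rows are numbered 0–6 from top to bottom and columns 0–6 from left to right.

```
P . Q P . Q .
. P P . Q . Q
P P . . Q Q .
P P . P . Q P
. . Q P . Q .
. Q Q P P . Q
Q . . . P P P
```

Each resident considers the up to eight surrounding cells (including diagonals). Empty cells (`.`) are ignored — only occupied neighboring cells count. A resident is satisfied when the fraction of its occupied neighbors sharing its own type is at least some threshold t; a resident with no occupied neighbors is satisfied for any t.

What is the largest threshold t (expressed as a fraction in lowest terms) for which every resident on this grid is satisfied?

(0,0)P 1/1
(0,2)Q 0/3
(0,3)P 1/3
(0,5)Q 2/2
(1,1)P 4/5
(1,2)P 3/4
(1,4)Q 3/4
(1,6)Q 2/2
(2,0)P 4/4
(2,1)P 5/5
(2,4)Q 3/4
(2,5)Q 4/5
(3,0)P 3/3
(3,1)P 3/4
(3,3)P 1/3
(3,5)Q 3/4
(3,6)P 0/3
(4,2)Q 2/6
(4,3)P 3/5
(4,5)Q 2/4
(5,1)Q 3/3
(5,2)Q 2/4
(5,3)P 3/5
(5,4)P 4/5
(5,6)Q 1/3
(6,0)Q 1/1
(6,4)P 3/3
(6,5)P 3/4
(6,6)P 1/2
The smallest same-type fraction is 0/3 at (0,2), which reduces to 0/1. Any threshold above that leaves this resident unsatisfied.

0/1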